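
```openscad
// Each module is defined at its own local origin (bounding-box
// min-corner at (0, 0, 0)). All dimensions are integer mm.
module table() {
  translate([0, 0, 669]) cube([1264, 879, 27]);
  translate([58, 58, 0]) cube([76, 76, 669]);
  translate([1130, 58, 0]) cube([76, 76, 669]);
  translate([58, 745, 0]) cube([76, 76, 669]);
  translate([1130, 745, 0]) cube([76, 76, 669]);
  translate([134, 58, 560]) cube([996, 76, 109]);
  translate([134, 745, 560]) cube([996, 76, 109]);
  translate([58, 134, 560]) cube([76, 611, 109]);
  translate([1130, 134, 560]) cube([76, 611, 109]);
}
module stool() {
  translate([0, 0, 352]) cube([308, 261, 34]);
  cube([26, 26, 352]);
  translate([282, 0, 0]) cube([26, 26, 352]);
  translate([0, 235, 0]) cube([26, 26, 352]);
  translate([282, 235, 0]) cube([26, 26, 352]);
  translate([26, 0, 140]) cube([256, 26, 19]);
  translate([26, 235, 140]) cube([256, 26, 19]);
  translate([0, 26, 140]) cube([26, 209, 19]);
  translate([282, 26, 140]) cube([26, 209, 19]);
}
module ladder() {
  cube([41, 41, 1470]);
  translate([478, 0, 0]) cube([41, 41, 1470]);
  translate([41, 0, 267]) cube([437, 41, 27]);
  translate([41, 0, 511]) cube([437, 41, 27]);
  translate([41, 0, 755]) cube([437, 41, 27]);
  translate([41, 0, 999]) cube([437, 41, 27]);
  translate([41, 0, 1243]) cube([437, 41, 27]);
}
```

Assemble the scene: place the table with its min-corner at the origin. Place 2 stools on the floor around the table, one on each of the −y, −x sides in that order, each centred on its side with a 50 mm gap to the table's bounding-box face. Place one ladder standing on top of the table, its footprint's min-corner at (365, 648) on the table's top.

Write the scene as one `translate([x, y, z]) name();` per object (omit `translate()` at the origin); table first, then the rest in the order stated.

table();
translate([478, -311, 0]) stool();
translate([-358, 309, 0]) stool();
translate([365, 648, 696]) ladder();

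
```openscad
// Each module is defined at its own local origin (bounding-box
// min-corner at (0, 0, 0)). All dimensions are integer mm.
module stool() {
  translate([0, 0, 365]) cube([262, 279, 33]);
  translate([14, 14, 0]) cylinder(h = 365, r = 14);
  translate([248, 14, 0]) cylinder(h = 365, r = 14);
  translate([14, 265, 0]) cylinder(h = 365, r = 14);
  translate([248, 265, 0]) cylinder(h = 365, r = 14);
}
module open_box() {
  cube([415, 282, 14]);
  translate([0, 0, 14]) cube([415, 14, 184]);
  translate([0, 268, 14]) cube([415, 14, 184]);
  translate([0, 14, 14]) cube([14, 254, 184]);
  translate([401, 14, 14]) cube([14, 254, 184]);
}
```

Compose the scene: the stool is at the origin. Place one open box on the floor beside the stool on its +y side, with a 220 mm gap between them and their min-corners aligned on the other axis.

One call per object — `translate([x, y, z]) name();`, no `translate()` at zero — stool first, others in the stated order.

stool();
translate([0, 499, 0]) open_box();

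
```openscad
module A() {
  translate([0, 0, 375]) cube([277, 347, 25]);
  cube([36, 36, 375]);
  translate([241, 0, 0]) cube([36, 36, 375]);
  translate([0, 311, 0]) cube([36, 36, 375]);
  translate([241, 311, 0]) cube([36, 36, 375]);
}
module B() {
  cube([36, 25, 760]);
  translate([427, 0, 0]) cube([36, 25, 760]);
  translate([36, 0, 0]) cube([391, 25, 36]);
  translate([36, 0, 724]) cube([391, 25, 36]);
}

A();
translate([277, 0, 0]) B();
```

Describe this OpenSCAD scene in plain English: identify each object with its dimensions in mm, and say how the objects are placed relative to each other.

A is a simple wooden stool: a rectangular seat 277 mm (x) by 347 mm (y), 25 mm thick, top face at z = 400 mm, on four square legs, each 36×36 mm in cross-section. The legs rest on z = 0, each flush with a corner of the seat.

B is a picture frame with a 391×688 mm rectangular opening (x by z) and a uniform 36 mm border on every side. Frame depth is 25 mm along y. It is built from two vertical stiles running the full outside height and two horizontal rails spanning the gap between the stiles.

The picture frame is against the stool's +x side, with their −y faces flush.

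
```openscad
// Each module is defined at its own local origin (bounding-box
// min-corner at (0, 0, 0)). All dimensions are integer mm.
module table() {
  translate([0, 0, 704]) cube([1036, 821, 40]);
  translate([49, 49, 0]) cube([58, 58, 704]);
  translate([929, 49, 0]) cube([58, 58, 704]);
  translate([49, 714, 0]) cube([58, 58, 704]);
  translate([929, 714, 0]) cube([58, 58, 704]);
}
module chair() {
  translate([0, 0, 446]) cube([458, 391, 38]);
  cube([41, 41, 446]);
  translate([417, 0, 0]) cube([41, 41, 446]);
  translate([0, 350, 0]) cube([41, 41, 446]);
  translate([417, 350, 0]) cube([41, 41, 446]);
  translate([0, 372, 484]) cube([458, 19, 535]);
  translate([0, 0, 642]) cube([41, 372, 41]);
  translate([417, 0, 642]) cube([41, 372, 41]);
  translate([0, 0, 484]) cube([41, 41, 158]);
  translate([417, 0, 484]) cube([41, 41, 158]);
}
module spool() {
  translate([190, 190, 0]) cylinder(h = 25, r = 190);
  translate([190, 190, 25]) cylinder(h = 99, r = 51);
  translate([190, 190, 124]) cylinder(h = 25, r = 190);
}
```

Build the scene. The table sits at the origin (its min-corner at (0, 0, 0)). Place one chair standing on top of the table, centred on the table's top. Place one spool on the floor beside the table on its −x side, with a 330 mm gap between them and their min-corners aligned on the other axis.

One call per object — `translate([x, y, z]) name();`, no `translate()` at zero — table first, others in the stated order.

table();
translate([289, 215, 744]) chair();
translate([-710, 0, 0]) spool();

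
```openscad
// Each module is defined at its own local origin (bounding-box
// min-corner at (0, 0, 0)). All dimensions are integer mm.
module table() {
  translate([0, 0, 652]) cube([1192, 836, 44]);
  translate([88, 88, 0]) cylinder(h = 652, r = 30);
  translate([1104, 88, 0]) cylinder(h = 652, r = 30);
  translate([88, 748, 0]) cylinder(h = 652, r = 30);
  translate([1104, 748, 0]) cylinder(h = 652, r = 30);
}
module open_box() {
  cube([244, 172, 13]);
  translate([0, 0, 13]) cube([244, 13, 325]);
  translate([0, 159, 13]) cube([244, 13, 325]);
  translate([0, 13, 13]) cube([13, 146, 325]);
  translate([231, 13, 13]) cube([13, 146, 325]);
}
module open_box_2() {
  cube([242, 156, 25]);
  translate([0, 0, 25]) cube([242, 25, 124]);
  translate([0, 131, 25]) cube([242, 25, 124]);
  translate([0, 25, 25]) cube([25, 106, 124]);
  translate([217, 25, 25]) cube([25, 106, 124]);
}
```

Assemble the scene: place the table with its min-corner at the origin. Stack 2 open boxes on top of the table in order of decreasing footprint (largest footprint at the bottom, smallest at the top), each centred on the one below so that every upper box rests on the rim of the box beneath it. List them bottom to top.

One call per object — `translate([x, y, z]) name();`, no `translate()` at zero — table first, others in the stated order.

table();
translate([474, 332, 696]) open_box();
translate([475, 340, 1034]) open_box_2();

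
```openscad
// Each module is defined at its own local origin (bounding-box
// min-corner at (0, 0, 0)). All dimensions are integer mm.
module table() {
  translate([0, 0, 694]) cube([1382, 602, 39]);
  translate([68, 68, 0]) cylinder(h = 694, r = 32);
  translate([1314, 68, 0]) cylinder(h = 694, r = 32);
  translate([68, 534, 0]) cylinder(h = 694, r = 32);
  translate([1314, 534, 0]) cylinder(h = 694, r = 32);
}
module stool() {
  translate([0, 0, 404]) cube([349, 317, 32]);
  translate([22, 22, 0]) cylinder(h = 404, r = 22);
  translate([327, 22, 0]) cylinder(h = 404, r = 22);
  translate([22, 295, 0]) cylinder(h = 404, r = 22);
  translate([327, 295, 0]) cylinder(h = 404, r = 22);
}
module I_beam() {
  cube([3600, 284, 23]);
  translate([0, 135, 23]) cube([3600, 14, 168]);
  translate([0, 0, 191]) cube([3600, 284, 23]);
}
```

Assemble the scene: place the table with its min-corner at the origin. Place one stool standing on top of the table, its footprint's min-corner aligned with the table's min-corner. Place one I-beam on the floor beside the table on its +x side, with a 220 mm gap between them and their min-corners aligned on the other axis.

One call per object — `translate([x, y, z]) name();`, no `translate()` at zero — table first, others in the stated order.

table();
translate([0, 0, 733]) stool();
translate([1602, 0, 0]) I_beam();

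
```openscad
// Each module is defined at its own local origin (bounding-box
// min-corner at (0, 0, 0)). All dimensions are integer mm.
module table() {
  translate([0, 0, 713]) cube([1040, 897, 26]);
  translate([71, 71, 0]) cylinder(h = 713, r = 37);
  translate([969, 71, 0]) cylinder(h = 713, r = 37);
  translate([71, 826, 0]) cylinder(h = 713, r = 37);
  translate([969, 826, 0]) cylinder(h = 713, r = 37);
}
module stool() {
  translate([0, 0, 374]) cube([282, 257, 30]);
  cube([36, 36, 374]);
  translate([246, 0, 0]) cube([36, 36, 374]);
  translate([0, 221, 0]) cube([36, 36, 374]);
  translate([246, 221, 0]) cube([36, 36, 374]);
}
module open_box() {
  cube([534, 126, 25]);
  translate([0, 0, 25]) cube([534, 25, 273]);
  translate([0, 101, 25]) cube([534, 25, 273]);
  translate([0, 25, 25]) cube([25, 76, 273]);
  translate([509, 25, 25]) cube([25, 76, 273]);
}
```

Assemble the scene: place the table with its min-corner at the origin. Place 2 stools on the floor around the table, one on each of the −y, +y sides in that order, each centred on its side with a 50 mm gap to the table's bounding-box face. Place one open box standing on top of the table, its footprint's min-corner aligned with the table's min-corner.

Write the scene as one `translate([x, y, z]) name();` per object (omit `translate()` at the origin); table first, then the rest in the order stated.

table();
translate([379, -307, 0]) stool();
translate([379, 947, 0]) stool();
translate([0, 0, 739]) open_box();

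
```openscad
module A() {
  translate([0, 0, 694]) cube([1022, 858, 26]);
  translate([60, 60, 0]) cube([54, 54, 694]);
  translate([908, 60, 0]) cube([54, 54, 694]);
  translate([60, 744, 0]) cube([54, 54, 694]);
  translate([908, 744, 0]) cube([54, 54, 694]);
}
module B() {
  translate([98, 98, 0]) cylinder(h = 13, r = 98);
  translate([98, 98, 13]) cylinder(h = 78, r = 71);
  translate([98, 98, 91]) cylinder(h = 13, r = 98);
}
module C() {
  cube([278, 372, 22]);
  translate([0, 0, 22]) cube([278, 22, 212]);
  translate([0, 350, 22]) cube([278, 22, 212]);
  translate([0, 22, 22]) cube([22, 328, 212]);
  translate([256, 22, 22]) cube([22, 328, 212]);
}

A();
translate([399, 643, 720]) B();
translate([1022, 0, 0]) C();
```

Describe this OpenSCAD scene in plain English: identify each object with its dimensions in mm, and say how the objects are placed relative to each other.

A is a table: top 1022 mm (x) × 858 mm (y), 26 mm thick, upper face at z = 720 mm, on four 54×54 mm square legs, each inset 60 mm from the nearest pair of top edges, running from z = 0 to the bottom of the top.

B is a spool: two coaxial disc flanges of radius 98 mm and thickness 13 mm, joined by a core cylinder of radius 71 mm and height 78 mm. The lower flange rests on z = 0 and the three cylinders share a vertical axis.

C is an open-topped rectangular box: outside dimensions 278×372×234 mm, with a uniform wall and base thickness of 22 mm. The base is a full 278×372 slab on the floor; four walls sit on top of the base. The front and back walls (the −y and +y sides) span the full width; the two side walls fit between them.

The spool is on top of the table. The open box is against the table's +x side, with their −y faces flush.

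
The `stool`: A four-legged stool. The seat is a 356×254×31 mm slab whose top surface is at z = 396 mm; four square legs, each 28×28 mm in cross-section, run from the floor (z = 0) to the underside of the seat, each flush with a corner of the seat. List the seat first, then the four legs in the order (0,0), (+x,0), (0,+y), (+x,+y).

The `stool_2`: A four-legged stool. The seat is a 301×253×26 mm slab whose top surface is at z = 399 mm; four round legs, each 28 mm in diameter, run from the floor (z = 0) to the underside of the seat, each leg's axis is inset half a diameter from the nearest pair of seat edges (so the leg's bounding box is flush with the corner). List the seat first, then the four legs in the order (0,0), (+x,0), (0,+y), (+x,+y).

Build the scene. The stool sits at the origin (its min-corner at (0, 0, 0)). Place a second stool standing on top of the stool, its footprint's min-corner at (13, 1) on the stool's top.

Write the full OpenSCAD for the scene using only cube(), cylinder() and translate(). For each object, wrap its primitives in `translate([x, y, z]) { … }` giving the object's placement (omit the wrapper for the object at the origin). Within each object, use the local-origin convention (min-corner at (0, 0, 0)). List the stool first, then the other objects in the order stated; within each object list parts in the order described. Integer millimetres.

translate([0, 0, 365]) cube([356, 254, 31]);
cube([28, 28, 365]);
translate([328, 0, 0]) cube([28, 28, 365]);
translate([0, 226, 0]) cube([28, 28, 365]);
translate([328, 226, 0]) cube([28, 28, 365]);
translate([13, 1, 396]) {
  translate([0, 0, 373]) cube([301, 253, 26]);
  translate([14, 14, 0]) cylinder(h = 373, r = 14);
  translate([287, 14, 0]) cylinder(h = 373, r = 14);
  translate([14, 239, 0]) cylinder(h = 373, r = 14);
  translate([287, 239, 0]) cylinder(h = 373, r = 14);
}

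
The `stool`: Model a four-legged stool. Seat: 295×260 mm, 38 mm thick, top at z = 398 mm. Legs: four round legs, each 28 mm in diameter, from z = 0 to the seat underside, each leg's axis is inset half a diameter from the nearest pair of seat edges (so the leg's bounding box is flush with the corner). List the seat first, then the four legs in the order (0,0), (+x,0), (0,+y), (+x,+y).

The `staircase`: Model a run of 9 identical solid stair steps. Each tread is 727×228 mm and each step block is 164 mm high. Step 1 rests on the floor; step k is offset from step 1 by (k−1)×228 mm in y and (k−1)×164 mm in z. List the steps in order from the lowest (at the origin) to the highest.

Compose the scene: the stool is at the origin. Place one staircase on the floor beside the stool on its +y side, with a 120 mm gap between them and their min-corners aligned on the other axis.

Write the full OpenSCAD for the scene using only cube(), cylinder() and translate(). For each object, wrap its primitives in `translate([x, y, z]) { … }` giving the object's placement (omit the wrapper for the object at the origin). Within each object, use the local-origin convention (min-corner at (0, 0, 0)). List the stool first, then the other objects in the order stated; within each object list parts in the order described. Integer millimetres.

translate([0, 0, 360]) cube([295, 260, 38]);
translate([14, 14, 0]) cylinder(h = 360, r = 14);
translate([281, 14, 0]) cylinder(h = 360, r = 14);
translate([14, 246, 0]) cylinder(h = 360, r = 14);
translate([281, 246, 0]) cylinder(h = 360, r = 14);
translate([0, 380, 0]) {
  cube([727, 228, 164]);
  translate([0, 228, 164]) cube([727, 228, 164]);
  translate([0, 456, 328]) cube([727, 228, 164]);
  translate([0, 684, 492]) cube([727, 228, 164]);
  translate([0, 912, 656]) cube([727, 228, 164]);
  translate([0, 1140, 820]) cube([727, 228, 164]);
  translate([0, 1368, 984]) cube([727, 228, 164]);
  translate([0, 1596, 1148]) cube([727, 228, 164]);
  translate([0, 1824, 1312]) cube([727, 228, 164]);
}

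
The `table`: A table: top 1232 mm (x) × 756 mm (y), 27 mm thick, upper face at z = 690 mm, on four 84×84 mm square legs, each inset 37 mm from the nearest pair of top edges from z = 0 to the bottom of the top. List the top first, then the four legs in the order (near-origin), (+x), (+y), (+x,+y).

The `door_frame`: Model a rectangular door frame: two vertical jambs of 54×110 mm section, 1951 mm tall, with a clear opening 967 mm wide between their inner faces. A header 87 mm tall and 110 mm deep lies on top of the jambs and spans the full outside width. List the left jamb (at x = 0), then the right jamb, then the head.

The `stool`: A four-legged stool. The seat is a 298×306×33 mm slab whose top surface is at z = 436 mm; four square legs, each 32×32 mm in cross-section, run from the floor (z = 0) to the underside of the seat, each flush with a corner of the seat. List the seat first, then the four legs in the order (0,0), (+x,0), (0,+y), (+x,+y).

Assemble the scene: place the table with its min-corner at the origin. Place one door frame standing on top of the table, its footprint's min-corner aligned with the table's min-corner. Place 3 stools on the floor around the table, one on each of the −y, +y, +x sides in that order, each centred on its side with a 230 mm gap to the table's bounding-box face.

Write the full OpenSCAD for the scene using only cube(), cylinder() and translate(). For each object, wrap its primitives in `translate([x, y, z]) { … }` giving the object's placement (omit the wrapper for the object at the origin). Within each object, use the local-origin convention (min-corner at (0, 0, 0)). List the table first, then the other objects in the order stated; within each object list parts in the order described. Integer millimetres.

translate([0, 0, 663]) cube([1232, 756, 27]);
translate([37, 37, 0]) cube([84, 84, 663]);
translate([1111, 37, 0]) cube([84, 84, 663]);
translate([37, 635, 0]) cube([84, 84, 663]);
translate([1111, 635, 0]) cube([84, 84, 663]);
translate([0, 0, 690]) {
  cube([54, 110, 1951]);
  translate([1021, 0, 0]) cube([54, 110, 1951]);
  translate([0, 0, 1951]) cube([1075, 110, 87]);
}
translate([467, -536, 0]) {
  translate([0, 0, 403]) cube([298, 306, 33]);
  cube([32, 32, 403]);
  translate([266, 0, 0]) cube([32, 32, 403]);
  translate([0, 274, 0]) cube([32, 32, 403]);
  translate([266, 274, 0]) cube([32, 32, 403]);
}
translate([467, 986, 0]) {
  translate([0, 0, 403]) cube([298, 306, 33]);
  cube([32, 32, 403]);
  translate([266, 0, 0]) cube([32, 32, 403]);
  translate([0, 274, 0]) cube([32, 32, 403]);
  translate([266, 274, 0]) cube([32, 32, 403]);
}
translate([1462, 225, 0]) {
  translate([0, 0, 403]) cube([298, 306, 33]);
  cube([32, 32, 403]);
  translate([266, 0, 0]) cube([32, 32, 403]);
  translate([0, 274, 0]) cube([32, 32, 403]);
  translate([266, 274, 0]) cube([32, 32, 403]);
}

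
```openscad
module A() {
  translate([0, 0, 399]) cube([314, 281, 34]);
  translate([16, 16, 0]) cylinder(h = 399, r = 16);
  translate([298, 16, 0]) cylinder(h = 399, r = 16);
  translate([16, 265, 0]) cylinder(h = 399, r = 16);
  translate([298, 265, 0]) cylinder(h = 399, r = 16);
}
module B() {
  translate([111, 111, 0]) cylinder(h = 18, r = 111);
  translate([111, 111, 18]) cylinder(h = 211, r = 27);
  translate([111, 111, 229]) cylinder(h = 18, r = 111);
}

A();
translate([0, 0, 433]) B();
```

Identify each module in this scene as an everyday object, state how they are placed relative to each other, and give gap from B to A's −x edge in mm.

A is a stool. B is a spool. The spool is on top of the stool. The gap from the spool to the stool's −x edge is 0 mm.

The spool's min-x is at 0; the stool's min-x is 0; gap = 0 mm.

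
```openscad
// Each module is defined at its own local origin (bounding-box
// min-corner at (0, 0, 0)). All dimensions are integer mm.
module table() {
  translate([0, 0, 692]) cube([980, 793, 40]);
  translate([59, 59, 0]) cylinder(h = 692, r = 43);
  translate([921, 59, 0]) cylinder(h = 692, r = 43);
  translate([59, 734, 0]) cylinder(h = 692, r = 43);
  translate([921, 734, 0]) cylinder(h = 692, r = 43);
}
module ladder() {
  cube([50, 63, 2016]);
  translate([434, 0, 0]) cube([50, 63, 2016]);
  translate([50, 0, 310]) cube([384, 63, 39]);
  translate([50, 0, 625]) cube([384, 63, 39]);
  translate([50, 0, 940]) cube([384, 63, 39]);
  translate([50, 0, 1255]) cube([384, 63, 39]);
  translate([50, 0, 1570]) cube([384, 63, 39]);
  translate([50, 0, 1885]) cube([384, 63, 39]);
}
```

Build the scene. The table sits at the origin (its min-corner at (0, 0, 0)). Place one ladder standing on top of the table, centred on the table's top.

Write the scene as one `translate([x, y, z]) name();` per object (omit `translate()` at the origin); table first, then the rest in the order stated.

table();
translate([248, 365, 732]) ladder();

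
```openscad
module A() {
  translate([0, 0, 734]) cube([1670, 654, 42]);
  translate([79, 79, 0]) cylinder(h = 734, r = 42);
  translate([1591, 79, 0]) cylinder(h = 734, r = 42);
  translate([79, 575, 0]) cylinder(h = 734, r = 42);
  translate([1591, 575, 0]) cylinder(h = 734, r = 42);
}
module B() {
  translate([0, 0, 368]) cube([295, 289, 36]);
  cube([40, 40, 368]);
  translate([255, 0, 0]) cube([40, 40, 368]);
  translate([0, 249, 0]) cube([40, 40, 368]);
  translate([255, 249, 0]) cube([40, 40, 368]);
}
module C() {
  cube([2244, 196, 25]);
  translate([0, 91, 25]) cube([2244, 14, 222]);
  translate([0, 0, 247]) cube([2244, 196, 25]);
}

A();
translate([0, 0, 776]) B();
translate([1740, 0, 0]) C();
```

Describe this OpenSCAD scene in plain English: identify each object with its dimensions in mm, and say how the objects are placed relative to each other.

A is a table: top 1670 mm (x) × 654 mm (y), 42 mm thick, upper face at z = 776 mm, on four round legs of 84 mm diameter, each leg's bounding box inset 37 mm from the nearest pair of top edges, running from z = 0 to the bottom of the top.

B is a four-legged stool. The seat is 295×289 mm, 36 mm thick, top at z = 404 mm. It stands on four square legs, each 40×40 mm in cross-section, from z = 0 to the seat underside, each flush with a corner of the seat.

C is an I-beam lying along x, 2244 mm long. Overall section height 272 mm. Two flanges 196 mm wide (y) and 25 mm thick, one on the floor and one at the top; a web 14 mm thick runs between them, centred on the flange width.

The stool is on top of the table. The I-beam is on the floor beside the table on its +x side.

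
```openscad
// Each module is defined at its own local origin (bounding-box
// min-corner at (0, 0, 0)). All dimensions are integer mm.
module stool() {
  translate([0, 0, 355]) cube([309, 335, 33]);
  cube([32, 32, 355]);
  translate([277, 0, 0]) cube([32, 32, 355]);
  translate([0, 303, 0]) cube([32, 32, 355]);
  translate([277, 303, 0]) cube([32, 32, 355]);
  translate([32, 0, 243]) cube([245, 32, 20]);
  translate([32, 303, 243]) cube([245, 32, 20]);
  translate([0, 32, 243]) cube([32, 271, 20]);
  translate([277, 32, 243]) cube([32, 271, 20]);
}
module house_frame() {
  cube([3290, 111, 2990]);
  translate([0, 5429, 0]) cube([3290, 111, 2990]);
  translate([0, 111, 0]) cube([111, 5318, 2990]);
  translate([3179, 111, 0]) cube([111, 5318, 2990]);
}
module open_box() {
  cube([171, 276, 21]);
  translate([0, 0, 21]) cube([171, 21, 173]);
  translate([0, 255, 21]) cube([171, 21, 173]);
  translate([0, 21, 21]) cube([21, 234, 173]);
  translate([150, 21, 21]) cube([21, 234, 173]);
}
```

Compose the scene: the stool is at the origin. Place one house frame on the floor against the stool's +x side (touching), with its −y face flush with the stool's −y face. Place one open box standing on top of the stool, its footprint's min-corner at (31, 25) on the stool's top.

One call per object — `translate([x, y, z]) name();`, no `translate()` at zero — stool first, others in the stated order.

stool();
translate([309, 0, 0]) house_frame();
translate([31, 25, 388]) open_box();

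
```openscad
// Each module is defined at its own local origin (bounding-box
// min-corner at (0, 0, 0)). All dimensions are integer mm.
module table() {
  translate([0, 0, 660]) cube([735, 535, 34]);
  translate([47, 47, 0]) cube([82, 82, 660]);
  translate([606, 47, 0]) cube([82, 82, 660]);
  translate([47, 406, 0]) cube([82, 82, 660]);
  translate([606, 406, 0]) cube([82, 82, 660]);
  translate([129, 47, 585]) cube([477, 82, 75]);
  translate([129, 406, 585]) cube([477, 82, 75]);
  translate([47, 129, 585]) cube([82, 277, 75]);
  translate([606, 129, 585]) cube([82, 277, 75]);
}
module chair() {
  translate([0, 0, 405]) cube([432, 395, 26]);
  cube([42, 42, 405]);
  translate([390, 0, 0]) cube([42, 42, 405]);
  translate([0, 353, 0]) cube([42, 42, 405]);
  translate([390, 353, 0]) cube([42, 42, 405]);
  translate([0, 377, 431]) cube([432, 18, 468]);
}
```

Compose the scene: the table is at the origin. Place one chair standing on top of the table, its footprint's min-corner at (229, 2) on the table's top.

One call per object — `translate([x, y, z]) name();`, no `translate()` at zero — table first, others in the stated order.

table();
translate([229, 2, 694]) chair();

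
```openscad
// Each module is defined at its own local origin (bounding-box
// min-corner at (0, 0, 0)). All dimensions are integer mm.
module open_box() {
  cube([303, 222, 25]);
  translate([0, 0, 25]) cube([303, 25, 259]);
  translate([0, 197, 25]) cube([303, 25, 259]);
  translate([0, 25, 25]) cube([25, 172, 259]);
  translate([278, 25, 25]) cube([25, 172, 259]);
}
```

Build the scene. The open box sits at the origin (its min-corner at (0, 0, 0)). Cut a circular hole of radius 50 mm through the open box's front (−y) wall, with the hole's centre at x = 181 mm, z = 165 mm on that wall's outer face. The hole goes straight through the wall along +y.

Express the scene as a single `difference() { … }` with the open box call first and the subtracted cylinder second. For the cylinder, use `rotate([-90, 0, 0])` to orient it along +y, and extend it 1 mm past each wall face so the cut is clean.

difference() {
  open_box();
  translate([181, -1, 165]) rotate([-90, 0, 0]) cylinder(h = 27, r = 50);
}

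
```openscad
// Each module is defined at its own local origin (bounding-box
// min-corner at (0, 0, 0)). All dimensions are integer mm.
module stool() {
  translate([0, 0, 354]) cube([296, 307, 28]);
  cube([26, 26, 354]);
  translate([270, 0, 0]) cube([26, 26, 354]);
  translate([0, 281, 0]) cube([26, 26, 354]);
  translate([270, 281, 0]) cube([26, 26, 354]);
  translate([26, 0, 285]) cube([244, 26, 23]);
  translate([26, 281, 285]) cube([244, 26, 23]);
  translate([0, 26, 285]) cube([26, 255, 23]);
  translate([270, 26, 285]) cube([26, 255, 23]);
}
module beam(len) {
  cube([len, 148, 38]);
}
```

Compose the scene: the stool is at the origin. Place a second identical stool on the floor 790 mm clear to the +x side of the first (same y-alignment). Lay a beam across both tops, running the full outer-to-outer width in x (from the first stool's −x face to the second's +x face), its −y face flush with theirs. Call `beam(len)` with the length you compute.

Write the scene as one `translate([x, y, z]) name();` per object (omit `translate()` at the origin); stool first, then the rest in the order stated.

stool();
translate([1086, 0, 0]) stool();
translate([0, 0, 382]) beam(1382);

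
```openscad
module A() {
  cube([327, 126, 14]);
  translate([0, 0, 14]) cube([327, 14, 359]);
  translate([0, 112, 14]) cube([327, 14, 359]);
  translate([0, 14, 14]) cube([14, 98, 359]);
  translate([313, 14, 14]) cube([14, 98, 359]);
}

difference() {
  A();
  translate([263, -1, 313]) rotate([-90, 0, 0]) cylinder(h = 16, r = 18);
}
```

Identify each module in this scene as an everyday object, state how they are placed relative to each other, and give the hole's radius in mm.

A is an open box. The open box has a circular hole through its front wall. The hole's radius is 18 mm.

The subtracted cylinder has r = 18 mm.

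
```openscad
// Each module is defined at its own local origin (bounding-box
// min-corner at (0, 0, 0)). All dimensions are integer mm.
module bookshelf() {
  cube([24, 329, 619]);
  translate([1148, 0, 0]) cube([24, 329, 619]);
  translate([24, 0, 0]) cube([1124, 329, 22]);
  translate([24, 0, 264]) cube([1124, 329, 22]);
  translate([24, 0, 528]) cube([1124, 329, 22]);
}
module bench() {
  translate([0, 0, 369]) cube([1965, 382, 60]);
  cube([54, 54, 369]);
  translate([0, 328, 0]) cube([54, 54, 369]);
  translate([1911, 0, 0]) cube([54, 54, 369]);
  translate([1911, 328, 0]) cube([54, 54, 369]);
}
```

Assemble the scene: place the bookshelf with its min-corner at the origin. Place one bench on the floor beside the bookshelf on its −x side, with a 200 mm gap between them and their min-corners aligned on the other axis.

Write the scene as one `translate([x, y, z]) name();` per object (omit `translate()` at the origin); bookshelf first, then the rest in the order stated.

bookshelf();
translate([-2165, 0, 0]) bench();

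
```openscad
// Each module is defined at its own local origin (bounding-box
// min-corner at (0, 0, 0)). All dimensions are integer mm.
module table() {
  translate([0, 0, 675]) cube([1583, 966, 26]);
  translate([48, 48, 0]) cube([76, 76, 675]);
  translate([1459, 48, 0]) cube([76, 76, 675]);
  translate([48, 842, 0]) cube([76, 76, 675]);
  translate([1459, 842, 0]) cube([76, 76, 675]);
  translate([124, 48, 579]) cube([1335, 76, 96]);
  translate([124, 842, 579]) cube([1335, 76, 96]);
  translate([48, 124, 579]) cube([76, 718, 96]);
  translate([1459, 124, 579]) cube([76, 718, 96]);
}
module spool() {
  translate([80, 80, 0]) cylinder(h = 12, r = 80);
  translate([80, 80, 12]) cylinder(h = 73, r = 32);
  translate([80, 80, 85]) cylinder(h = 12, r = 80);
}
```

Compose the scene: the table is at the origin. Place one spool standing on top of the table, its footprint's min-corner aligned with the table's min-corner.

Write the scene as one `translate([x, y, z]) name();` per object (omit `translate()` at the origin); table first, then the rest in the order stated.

table();
translate([0, 0, 701]) spool();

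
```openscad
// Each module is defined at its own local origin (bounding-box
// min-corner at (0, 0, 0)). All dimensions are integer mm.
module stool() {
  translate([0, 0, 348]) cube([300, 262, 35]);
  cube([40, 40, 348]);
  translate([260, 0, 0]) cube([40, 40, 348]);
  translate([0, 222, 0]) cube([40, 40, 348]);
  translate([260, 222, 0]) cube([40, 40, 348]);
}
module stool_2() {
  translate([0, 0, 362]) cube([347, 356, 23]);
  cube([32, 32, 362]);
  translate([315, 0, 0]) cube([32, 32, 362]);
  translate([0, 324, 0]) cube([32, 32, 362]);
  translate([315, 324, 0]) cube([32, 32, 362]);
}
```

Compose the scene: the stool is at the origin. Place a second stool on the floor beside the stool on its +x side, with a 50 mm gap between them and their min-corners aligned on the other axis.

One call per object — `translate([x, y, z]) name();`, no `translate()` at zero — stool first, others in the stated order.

stool();
translate([350, 0, 0]) stool_2();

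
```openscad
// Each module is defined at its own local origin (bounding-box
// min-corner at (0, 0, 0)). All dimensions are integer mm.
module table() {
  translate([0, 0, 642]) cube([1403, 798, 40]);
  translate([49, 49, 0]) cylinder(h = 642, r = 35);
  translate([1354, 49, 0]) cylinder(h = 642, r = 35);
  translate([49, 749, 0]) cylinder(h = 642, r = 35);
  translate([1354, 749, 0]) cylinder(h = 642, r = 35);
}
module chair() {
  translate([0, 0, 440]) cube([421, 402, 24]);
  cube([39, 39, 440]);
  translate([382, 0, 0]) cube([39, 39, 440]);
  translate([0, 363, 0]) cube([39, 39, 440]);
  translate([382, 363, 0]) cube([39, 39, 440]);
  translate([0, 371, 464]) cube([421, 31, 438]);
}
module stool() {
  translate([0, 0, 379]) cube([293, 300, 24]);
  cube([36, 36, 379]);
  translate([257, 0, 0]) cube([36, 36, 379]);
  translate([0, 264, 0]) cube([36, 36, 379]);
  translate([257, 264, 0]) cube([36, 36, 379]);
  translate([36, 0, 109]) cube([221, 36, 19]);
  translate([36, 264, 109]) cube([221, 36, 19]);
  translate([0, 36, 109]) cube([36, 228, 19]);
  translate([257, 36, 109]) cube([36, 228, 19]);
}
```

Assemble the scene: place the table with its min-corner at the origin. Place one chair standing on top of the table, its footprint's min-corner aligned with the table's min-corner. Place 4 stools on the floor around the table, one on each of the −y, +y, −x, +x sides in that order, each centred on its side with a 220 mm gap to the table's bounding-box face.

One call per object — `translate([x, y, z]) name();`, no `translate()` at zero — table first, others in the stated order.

table();
translate([0, 0, 682]) chair();
translate([555, -520, 0]) stool();
translate([555, 1018, 0]) stool();
translate([-513, 249, 0]) stool();
translate([1623, 249, 0]) stool();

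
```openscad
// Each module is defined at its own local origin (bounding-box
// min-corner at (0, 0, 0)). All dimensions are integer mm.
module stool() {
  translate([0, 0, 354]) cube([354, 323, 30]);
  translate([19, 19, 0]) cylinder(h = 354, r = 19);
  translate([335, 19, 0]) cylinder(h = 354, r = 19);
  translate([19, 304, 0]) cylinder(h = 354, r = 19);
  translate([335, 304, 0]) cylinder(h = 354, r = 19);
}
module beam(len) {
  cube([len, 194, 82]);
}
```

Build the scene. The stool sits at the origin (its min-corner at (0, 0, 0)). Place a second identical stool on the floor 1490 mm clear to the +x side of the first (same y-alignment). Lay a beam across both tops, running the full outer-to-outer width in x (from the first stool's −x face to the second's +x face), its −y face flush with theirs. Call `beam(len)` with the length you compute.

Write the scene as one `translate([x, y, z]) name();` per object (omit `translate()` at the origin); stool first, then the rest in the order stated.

stool();
translate([1844, 0, 0]) stool();
translate([0, 0, 384]) beam(2198);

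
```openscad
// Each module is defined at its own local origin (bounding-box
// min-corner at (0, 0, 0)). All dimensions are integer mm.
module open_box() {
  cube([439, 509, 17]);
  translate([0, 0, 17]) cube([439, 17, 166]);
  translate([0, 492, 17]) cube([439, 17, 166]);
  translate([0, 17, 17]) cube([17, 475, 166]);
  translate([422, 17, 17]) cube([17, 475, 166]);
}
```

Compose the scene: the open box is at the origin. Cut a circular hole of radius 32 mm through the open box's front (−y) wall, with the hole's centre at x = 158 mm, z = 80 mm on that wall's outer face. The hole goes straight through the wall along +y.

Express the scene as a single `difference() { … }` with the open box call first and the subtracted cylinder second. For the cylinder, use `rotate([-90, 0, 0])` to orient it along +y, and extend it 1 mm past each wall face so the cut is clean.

difference() {
  open_box();
  translate([158, -1, 80]) rotate([-90, 0, 0]) cylinder(h = 19, r = 32);
}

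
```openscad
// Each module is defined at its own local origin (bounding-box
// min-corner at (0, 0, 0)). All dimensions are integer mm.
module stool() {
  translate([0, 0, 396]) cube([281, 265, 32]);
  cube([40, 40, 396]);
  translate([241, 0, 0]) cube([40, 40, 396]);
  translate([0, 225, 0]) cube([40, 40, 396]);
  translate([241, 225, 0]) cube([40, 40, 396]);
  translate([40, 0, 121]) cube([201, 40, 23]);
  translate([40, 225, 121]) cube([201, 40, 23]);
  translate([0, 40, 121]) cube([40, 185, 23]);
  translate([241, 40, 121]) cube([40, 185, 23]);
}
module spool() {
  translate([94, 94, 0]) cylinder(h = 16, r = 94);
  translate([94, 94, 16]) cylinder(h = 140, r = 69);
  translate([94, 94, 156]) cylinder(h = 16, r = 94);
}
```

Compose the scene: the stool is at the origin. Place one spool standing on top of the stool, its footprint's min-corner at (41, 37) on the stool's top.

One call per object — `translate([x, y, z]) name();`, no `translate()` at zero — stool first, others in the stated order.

stool();
translate([41, 37, 428]) spool();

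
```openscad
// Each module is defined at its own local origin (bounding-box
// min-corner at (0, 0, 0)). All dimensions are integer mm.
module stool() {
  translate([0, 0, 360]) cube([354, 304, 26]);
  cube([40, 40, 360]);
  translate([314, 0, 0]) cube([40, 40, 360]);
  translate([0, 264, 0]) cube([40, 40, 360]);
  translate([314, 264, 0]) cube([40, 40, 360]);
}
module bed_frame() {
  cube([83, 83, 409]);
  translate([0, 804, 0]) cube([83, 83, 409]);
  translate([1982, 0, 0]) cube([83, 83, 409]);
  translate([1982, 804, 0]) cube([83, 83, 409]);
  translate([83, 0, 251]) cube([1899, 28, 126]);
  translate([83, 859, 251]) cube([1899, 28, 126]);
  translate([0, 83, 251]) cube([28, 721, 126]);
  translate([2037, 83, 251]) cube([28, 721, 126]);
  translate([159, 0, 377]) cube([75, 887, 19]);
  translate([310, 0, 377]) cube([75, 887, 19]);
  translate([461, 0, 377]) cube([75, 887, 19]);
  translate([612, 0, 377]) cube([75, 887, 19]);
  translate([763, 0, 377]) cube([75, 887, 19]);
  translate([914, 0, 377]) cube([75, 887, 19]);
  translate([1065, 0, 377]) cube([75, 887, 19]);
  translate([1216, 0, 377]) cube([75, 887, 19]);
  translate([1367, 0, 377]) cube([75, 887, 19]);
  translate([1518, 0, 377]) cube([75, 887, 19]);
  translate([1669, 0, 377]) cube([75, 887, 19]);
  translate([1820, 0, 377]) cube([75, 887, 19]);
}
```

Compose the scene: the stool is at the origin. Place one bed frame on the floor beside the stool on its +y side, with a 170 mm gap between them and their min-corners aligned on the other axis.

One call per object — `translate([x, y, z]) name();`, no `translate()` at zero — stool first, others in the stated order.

stool();
translate([0, 474, 0]) bed_frame();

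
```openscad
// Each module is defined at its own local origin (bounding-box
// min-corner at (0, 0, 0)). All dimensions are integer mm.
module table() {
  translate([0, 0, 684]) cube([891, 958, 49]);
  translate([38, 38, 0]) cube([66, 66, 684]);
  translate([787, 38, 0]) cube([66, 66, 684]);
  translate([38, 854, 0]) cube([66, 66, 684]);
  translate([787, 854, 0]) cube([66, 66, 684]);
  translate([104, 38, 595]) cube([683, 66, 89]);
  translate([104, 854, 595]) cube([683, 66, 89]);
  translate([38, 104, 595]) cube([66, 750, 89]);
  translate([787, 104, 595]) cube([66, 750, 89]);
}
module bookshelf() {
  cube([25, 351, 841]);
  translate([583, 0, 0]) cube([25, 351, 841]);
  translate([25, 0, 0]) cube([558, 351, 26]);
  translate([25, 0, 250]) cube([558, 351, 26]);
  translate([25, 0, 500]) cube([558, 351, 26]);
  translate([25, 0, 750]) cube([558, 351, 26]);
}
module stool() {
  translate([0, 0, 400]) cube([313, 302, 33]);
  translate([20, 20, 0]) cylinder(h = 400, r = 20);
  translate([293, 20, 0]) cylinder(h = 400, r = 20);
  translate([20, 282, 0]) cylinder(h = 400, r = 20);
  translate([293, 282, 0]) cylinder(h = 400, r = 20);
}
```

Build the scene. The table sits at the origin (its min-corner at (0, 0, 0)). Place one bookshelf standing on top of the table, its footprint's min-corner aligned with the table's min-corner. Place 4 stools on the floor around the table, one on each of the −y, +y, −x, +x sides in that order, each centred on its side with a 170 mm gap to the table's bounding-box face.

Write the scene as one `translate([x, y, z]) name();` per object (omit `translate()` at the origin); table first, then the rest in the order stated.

table();
translate([0, 0, 733]) bookshelf();
translate([289, -472, 0]) stool();
translate([289, 1128, 0]) stool();
translate([-483, 328, 0]) stool();
translate([1061, 328, 0]) stool();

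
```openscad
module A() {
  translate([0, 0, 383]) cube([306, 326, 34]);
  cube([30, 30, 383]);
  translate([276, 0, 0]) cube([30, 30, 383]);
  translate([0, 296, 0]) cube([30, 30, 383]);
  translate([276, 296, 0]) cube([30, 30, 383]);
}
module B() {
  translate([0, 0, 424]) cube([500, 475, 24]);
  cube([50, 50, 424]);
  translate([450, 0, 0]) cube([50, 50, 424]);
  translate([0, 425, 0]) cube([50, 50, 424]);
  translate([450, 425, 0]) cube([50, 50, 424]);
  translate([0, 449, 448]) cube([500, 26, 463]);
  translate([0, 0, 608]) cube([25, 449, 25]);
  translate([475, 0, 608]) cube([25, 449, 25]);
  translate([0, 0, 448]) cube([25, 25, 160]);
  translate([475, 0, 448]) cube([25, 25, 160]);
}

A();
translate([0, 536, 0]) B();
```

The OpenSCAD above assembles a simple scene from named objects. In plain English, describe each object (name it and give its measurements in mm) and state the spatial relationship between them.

A is a simple wooden stool: a rectangular seat 306 mm (x) by 326 mm (y), 34 mm thick, top face at z = 417 mm, on four square legs, each 30×30 mm in cross-section. The legs rest on z = 0, each flush with a corner of the seat.

B is a chair. The seat is a 500×475×24 mm slab with its top at z = 448 mm, on four 50×50 mm corner legs (flush with the seat edges, standing on z = 0). A flat backrest 26 mm thick, 463 mm tall, spans the full seat width and rises from the seat top along its +y edge, rear face flush with the rear of the seat. Two armrests of 25×25 mm section run along each side from the seat's front edge to the front of the backrest, top faces 185 mm above the seat top and outer faces flush with the seat's x-edges; a 25×25 mm post under the front of each armrest stands on the seat at the front corner.

The chair is on the floor beside the stool on its +y side.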